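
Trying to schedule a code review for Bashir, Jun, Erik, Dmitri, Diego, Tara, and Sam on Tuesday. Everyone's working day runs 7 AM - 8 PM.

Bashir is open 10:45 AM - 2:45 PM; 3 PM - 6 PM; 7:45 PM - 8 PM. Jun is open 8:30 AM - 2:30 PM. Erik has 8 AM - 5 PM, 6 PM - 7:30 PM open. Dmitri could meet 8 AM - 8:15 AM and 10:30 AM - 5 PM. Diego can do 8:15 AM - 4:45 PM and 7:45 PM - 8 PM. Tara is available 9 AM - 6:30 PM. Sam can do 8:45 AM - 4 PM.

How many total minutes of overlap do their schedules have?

225

Bashir ∩ Jun: 10:45-14:30.
Bashir ∩ Jun ∩ Erik: 10:45-14:30.
Bashir ∩ Jun ∩ Erik ∩ Dmitri: 10:45-14:30.
Bashir ∩ Jun ∩ Erik ∩ Dmitri ∩ Diego: 10:45-14:30.
Bashir ∩ Jun ∩ Erik ∩ Dmitri ∩ Diego ∩ Tara: 10:45-14:30.
Bashir ∩ Jun ∩ Erik ∩ Dmitri ∩ Diego ∩ Tara ∩ Sam: 10:45-14:30.
That's a single block of 225 minutes.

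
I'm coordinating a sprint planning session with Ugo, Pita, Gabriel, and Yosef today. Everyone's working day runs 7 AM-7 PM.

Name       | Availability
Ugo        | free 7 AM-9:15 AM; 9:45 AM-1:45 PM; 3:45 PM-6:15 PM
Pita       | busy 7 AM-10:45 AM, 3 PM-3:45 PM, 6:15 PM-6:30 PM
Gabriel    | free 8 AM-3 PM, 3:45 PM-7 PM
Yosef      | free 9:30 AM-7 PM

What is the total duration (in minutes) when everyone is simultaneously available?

Ugo free: 07:00-09:15, 09:45-13:45, 15:45-18:15.
Pita free: 10:45-15:00, 15:45-18:15, 18:30-19:00 (invert busy blocks within the working day).
Gabriel free: 08:00-15:00, 15:45-19:00.
Yosef free: 09:30-19:00.
Ugo ∩ Pita: 10:45-13:45, 15:45-18:15.
Ugo ∩ Pita ∩ Gabriel: 10:45-13:45, 15:45-18:15.
Ugo ∩ Pita ∩ Gabriel ∩ Yosef: 10:45-13:45, 15:45-18:15.
Those are the intersection windows.
Summing the common windows: 180 + 150 = 330 minutes.

330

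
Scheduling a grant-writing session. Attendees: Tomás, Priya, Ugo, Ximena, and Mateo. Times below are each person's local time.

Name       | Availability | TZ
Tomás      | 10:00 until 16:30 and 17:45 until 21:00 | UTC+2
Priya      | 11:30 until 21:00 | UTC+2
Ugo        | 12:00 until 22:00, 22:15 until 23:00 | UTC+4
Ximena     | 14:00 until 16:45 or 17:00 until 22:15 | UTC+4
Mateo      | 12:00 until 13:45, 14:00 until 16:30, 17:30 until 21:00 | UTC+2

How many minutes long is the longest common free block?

Tomás in UTC: 08:00-14:30, 15:45-19:00 (subtract 2h to convert from UTC+2).
Priya in UTC: 09:30-19:00 (subtract 2h to convert from UTC+2).
Ugo in UTC: 08:00-18:00, 18:15-19:00 (subtract 4h to convert from UTC+4).
Ximena in UTC: 10:00-12:45, 13:00-18:15 (subtract 4h to convert from UTC+4).
Mateo in UTC: 10:00-11:45, 12:00-14:30, 15:30-19:00 (subtract 2h to convert from UTC+2).
Tomás ∩ Priya: 09:30-14:30, 15:45-19:00.
Tomás ∩ Priya ∩ Ugo: 09:30-14:30, 15:45-18:00, 18:15-19:00.
Tomás ∩ Priya ∩ Ugo ∩ Ximena: 10:00-12:45, 13:00-14:30, 15:45-18:00.
Tomás ∩ Priya ∩ Ugo ∩ Ximena ∩ Mateo: 10:00-11:45, 12:00-12:45, 13:00-14:30, 15:45-18:00.
So the common availability across everyone is 10:00-11:45, 12:00-12:45, 13:00-14:30, 15:45-18:00.
The longest is 15:45-18:00 at 135 minutes.

135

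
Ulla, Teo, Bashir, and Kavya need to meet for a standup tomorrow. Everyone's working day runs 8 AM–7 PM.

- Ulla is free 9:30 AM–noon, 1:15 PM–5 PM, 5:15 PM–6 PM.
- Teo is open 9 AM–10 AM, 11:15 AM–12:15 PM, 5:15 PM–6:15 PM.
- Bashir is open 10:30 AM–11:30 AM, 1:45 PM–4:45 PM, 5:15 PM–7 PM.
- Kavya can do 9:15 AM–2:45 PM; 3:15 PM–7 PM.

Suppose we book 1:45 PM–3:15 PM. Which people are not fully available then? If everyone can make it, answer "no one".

Ulla: free for 13:45-15:15. Teo: not fully free for 13:45-15:15. Bashir: free for 13:45-15:15. Kavya: not fully free for 13:45-15:15.

Kavya, Teo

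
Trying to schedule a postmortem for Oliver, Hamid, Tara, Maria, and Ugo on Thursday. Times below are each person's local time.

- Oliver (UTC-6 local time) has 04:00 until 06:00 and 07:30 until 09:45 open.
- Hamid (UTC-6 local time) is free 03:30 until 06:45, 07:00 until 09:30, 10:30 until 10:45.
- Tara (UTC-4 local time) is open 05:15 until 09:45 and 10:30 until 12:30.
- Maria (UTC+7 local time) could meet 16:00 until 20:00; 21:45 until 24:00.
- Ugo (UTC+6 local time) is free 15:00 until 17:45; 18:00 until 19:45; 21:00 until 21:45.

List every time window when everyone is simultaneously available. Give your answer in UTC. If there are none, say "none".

Oliver in UTC: 10:00-12:00, 13:30-15:45 (add 6h to convert from UTC-6).
Hamid in UTC: 09:30-12:45, 13:00-15:30, 16:30-16:45 (add 6h to convert from UTC-6).
Tara in UTC: 09:15-13:45, 14:30-16:30 (add 4h to convert from UTC-4).
Maria in UTC: 09:00-13:00, 14:45-17:00 (subtract 7h to convert from UTC+7).
Ugo in UTC: 09:00-11:45, 12:00-13:45, 15:00-15:45 (subtract 6h to convert from UTC+6).
Oliver ∩ Hamid: 10:00-12:00, 13:30-15:30.
Oliver ∩ Hamid ∩ Tara: 10:00-12:00, 13:30-13:45, 14:30-15:30.
Oliver ∩ Hamid ∩ Tara ∩ Maria: 10:00-12:00, 14:45-15:30.
Oliver ∩ Hamid ∩ Tara ∩ Maria ∩ Ugo: 10:00-11:45, 15:00-15:30.

10:00-11:45, 15:00-15:30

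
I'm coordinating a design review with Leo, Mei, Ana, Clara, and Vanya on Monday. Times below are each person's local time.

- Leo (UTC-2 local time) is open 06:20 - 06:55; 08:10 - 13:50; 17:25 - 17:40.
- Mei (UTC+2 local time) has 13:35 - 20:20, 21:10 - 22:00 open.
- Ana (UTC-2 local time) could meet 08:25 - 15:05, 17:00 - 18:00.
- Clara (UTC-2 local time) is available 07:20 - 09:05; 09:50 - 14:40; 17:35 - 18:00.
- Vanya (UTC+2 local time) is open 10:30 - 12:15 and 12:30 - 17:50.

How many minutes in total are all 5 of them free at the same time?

Leo in UTC: 08:20-08:55, 10:10-15:50, 19:25-19:40 (add 2h to convert from UTC-2).
Mei in UTC: 11:35-18:20, 19:10-20:00 (subtract 2h to convert from UTC+2).
Ana in UTC: 10:25-17:05, 19:00-20:00 (add 2h to convert from UTC-2).
Clara in UTC: 09:20-11:05, 11:50-16:40, 19:35-20:00 (add 2h to convert from UTC-2).
Vanya in UTC: 08:30-10:15, 10:30-15:50 (subtract 2h to convert from UTC+2).
Leo ∩ Mei: 11:35-15:50, 19:25-19:40.
Leo ∩ Mei ∩ Ana: 11:35-15:50, 19:25-19:40.
Leo ∩ Mei ∩ Ana ∩ Clara: 11:50-15:50, 19:35-19:40.
Leo ∩ Mei ∩ Ana ∩ Clara ∩ Vanya: 11:50-15:50.
That's a single block of 240 minutes.

240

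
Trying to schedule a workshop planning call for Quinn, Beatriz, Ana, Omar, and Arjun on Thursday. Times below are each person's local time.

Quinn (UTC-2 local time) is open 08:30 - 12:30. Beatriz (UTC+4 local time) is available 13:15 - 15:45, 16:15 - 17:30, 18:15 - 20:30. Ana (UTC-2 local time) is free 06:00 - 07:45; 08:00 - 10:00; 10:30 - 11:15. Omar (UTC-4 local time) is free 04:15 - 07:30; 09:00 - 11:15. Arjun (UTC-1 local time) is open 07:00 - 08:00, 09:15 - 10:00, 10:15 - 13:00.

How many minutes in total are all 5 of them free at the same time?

60

Quinn in UTC: 10:30-14:30 (add 2h to convert from UTC-2).
Beatriz in UTC: 09:15-11:45, 12:15-13:30, 14:15-16:30 (subtract 4h to convert from UTC+4).
Ana in UTC: 08:00-09:45, 10:00-12:00, 12:30-13:15 (add 2h to convert from UTC-2).
Omar in UTC: 08:15-11:30, 13:00-15:15 (add 4h to convert from UTC-4).
Arjun in UTC: 08:00-09:00, 10:15-11:00, 11:15-14:00 (add 1h to convert from UTC-1).
Quinn ∩ Beatriz: 10:30-11:45, 12:15-13:30, 14:15-14:30.
Quinn ∩ Beatriz ∩ Ana: 10:30-11:45, 12:30-13:15.
Quinn ∩ Beatriz ∩ Ana ∩ Omar: 10:30-11:30, 13:00-13:15.
Quinn ∩ Beatriz ∩ Ana ∩ Omar ∩ Arjun: 10:30-11:00, 11:15-11:30, 13:00-13:15.
Summing the common windows: 30 + 15 + 15 = 60 minutes.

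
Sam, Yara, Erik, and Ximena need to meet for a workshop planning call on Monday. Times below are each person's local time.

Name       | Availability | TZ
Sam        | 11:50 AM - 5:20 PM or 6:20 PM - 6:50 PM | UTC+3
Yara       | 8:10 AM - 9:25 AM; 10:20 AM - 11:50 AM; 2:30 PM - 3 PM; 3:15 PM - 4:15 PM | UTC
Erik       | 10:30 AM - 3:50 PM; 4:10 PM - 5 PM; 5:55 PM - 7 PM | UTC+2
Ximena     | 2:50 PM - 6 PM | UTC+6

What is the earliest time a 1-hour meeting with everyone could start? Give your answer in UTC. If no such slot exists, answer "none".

10:20

Sam in UTC: 08:50-14:20, 15:20-15:50 (subtract 3h to convert from UTC+3).
Yara in UTC: 08:10-09:25, 10:20-11:50, 14:30-15:00, 15:15-16:15.
Erik in UTC: 08:30-13:50, 14:10-15:00, 15:55-17:00 (subtract 2h to convert from UTC+2).
Ximena in UTC: 08:50-12:00 (subtract 6h to convert from UTC+6).
Sam ∩ Yara: 08:50-09:25, 10:20-11:50, 15:20-15:50.
Sam ∩ Yara ∩ Erik: 08:50-09:25, 10:20-11:50.
Sam ∩ Yara ∩ Erik ∩ Ximena: 08:50-09:25, 10:20-11:50.
The first common window of at least 60 minutes is 10:20-11:50, so the earliest start is 10:20.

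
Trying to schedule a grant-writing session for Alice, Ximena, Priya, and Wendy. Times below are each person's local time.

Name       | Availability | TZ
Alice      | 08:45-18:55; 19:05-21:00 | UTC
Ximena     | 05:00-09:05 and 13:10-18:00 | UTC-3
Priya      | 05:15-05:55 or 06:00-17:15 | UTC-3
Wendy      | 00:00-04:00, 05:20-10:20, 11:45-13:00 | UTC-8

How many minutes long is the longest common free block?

180

Alice in UTC: 08:45-18:55, 19:05-21:00.
Ximena in UTC: 08:00-12:05, 16:10-21:00 (add 3h to convert from UTC-3).
Priya in UTC: 08:15-08:55, 09:00-20:15 (add 3h to convert from UTC-3).
Wendy in UTC: 08:00-12:00, 13:20-18:20, 19:45-21:00 (add 8h to convert from UTC-8).
Alice ∩ Ximena: 08:45-12:05, 16:10-18:55, 19:05-21:00.
Alice ∩ Ximena ∩ Priya: 08:45-08:55, 09:00-12:05, 16:10-18:55, 19:05-20:15.
Alice ∩ Ximena ∩ Priya ∩ Wendy: 08:45-08:55, 09:00-12:00, 16:10-18:20, 19:45-20:15.
The longest is 09:00-12:00 at 180 minutes.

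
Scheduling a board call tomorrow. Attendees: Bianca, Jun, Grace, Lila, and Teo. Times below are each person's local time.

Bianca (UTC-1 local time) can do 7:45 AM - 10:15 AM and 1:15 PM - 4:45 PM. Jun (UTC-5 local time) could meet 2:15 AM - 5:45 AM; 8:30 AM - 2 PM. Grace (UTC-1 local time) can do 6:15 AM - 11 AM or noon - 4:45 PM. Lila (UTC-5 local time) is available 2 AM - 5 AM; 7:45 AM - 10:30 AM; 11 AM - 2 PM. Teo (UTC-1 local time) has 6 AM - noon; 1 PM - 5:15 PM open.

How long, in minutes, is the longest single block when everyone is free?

Bianca in UTC: 08:45-11:15, 14:15-17:45 (add 1h to convert from UTC-1).
Jun in UTC: 07:15-10:45, 13:30-19:00 (add 5h to convert from UTC-5).
Grace in UTC: 07:15-12:00, 13:00-17:45 (add 1h to convert from UTC-1).
Lila in UTC: 07:00-10:00, 12:45-15:30, 16:00-19:00 (add 5h to convert from UTC-5).
Teo in UTC: 07:00-13:00, 14:00-18:15 (add 1h to convert from UTC-1).
Bianca ∩ Jun: 08:45-10:45, 14:15-17:45.
Bianca ∩ Jun ∩ Grace: 08:45-10:45, 14:15-17:45.
Bianca ∩ Jun ∩ Grace ∩ Lila: 08:45-10:00, 14:15-15:30, 16:00-17:45.
Bianca ∩ Jun ∩ Grace ∩ Lila ∩ Teo: 08:45-10:00, 14:15-15:30, 16:00-17:45.
So the common availability across everyone is 08:45-10:00, 14:15-15:30, 16:00-17:45.
The longest is 16:00-17:45 at 105 minutes.

105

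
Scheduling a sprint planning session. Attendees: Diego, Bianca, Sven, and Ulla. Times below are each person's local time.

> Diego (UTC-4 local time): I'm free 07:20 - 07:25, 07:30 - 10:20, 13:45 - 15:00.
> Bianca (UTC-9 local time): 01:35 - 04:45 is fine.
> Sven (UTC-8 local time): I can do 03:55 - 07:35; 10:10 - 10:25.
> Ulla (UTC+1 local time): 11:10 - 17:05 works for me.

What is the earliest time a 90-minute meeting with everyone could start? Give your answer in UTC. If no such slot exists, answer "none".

Diego in UTC: 11:20-11:25, 11:30-14:20, 17:45-19:00 (add 4h to convert from UTC-4).
Bianca in UTC: 10:35-13:45 (add 9h to convert from UTC-9).
Sven in UTC: 11:55-15:35, 18:10-18:25 (add 8h to convert from UTC-8).
Ulla in UTC: 10:10-16:05 (subtract 1h to convert from UTC+1).
Diego ∩ Bianca: 11:20-11:25, 11:30-13:45.
Diego ∩ Bianca ∩ Sven: 11:55-13:45.
Diego ∩ Bianca ∩ Sven ∩ Ulla: 11:55-13:45.
The first common window of at least 90 minutes is 11:55-13:45, so the earliest start is 11:55.

11:55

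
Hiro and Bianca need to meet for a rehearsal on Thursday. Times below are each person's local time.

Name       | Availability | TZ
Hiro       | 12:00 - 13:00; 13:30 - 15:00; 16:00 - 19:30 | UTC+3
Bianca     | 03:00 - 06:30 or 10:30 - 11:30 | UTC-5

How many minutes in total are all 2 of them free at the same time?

180

Hiro in UTC: 09:00-10:00, 10:30-12:00, 13:00-16:30 (subtract 3h to convert from UTC+3).
Bianca in UTC: 08:00-11:30, 15:30-16:30 (add 5h to convert from UTC-5).
Hiro ∩ Bianca: 09:00-10:00, 10:30-11:30, 15:30-16:30.
Summing the common windows: 60 + 60 + 60 = 180 minutes.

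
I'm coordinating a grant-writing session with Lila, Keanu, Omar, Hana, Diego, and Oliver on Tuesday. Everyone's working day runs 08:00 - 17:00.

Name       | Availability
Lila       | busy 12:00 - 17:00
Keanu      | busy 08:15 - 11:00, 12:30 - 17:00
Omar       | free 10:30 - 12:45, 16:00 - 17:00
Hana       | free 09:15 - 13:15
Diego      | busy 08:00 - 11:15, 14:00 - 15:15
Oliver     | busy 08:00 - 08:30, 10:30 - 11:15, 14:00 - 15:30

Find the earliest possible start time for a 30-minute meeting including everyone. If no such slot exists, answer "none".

11:15

Lila free: 08:00-12:00 (invert busy blocks within the working day).
Keanu free: 08:00-08:15, 11:00-12:30 (invert busy blocks within the working day).
Omar free: 10:30-12:45, 16:00-17:00.
Hana free: 09:15-13:15.
Diego free: 11:15-14:00, 15:15-17:00 (invert busy blocks within the working day).
Oliver free: 08:30-10:30, 11:15-14:00, 15:30-17:00 (invert busy blocks within the working day).
Lila ∩ Keanu: 08:00-08:15, 11:00-12:00.
Lila ∩ Keanu ∩ Omar: 11:00-12:00.
Lila ∩ Keanu ∩ Omar ∩ Hana: 11:00-12:00.
Lila ∩ Keanu ∩ Omar ∩ Hana ∩ Diego: 11:15-12:00.
Lila ∩ Keanu ∩ Omar ∩ Hana ∩ Diego ∩ Oliver: 11:15-12:00.
The first common window of at least 30 minutes is 11:15-12:00, so the earliest start is 11:15.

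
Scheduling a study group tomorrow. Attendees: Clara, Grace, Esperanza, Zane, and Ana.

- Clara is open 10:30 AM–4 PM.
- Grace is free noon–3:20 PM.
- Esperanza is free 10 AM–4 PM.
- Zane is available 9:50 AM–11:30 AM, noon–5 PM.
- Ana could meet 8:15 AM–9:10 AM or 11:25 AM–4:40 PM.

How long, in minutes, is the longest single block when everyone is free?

200

Clara ∩ Grace: 12:00-15:20.
Clara ∩ Grace ∩ Esperanza: 12:00-15:20.
Clara ∩ Grace ∩ Esperanza ∩ Zane: 12:00-15:20.
Clara ∩ Grace ∩ Esperanza ∩ Zane ∩ Ana: 12:00-15:20.
So the common availability across everyone is 12:00-15:20.
The longest is 12:00-15:20 at 200 minutes.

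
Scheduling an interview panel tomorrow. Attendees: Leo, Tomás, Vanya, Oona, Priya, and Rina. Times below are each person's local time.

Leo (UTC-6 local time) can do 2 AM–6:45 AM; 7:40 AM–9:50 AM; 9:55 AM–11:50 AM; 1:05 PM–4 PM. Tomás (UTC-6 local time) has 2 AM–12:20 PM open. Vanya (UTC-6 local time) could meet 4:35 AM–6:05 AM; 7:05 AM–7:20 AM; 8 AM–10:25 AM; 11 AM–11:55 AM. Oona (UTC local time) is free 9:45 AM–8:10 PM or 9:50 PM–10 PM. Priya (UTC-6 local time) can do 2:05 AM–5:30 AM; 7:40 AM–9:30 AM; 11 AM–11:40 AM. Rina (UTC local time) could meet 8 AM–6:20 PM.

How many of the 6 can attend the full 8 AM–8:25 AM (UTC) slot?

Leo in UTC: 08:00-12:45, 13:40-15:50, 15:55-17:50, 19:05-22:00 (add 6h to convert from UTC-6).
Tomás in UTC: 08:00-18:20 (add 6h to convert from UTC-6).
Vanya in UTC: 10:35-12:05, 13:05-13:20, 14:00-16:25, 17:00-17:55 (add 6h to convert from UTC-6).
Oona in UTC: 09:45-20:10, 21:50-22:00.
Priya in UTC: 08:05-11:30, 13:40-15:30, 17:00-17:40 (add 6h to convert from UTC-6).
Rina in UTC: 08:00-18:20.
Leo, Tomás, and Rina can make the full 08:00-08:25 slot — that's 3.

3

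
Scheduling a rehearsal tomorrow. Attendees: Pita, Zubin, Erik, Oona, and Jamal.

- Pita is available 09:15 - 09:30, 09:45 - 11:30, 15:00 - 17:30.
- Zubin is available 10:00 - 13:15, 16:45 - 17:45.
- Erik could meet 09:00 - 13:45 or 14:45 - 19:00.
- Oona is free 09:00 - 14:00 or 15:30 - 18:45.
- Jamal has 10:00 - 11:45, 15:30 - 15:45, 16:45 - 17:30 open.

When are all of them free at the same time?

Pita ∩ Zubin: 10:00-11:30, 16:45-17:30.
Pita ∩ Zubin ∩ Erik: 10:00-11:30, 16:45-17:30.
Pita ∩ Zubin ∩ Erik ∩ Oona: 10:00-11:30, 16:45-17:30.
Pita ∩ Zubin ∩ Erik ∩ Oona ∩ Jamal: 10:00-11:30, 16:45-17:30.
So the common availability across everyone is 10:00-11:30, 16:45-17:30.

10:00-11:30, 16:45-17:30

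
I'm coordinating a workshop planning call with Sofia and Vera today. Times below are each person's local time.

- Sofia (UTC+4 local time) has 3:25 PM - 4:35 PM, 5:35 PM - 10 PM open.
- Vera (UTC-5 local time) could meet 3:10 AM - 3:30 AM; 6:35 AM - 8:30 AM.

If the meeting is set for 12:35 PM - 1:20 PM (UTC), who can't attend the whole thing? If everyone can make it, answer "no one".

Sofia in UTC: 11:25-12:35, 13:35-18:00 (subtract 4h to convert from UTC+4).
Vera in UTC: 08:10-08:30, 11:35-13:30 (add 5h to convert from UTC-5).
Sofia: not fully free for 12:35-13:20. Vera: free for 12:35-13:20.

Sofia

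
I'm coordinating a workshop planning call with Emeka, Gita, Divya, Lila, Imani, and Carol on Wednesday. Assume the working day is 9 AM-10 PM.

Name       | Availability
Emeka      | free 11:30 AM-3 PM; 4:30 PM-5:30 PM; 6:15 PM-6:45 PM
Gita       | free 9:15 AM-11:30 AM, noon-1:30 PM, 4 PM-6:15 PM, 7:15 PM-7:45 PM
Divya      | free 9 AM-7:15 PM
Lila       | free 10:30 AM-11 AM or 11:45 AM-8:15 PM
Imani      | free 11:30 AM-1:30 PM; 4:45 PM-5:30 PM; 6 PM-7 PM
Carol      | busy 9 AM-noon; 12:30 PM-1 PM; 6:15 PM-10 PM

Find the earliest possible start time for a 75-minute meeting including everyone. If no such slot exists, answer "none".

Emeka free: 11:30-15:00, 16:30-17:30, 18:15-18:45.
Gita free: 09:15-11:30, 12:00-13:30, 16:00-18:15, 19:15-19:45.
Divya free: 09:00-19:15.
Lila free: 10:30-11:00, 11:45-20:15.
Imani free: 11:30-13:30, 16:45-17:30, 18:00-19:00.
Carol free: 12:00-12:30, 13:00-18:15 (invert busy blocks within the working day).
Emeka ∩ Gita: 12:00-13:30, 16:30-17:30.
Emeka ∩ Gita ∩ Divya: 12:00-13:30, 16:30-17:30.
Emeka ∩ Gita ∩ Divya ∩ Lila: 12:00-13:30, 16:30-17:30.
Emeka ∩ Gita ∩ Divya ∩ Lila ∩ Imani: 12:00-13:30, 16:45-17:30.
Emeka ∩ Gita ∩ Divya ∩ Lila ∩ Imani ∩ Carol: 12:00-12:30, 13:00-13:30, 16:45-17:30.
No common window is at least 75 minutes long.

none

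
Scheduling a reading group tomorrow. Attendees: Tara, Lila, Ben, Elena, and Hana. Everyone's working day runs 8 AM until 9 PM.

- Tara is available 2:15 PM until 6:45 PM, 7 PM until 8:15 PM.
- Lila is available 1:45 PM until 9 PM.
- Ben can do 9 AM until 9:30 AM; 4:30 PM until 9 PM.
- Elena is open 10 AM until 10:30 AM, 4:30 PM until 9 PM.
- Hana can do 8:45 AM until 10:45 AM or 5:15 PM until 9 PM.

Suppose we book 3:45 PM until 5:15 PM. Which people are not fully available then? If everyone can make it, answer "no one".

Ben, Elena, Hana

Tara: free for 15:45-17:15. Lila: free for 15:45-17:15. Ben: not fully free for 15:45-17:15. Elena: not fully free for 15:45-17:15. Hana: not fully free for 15:45-17:15.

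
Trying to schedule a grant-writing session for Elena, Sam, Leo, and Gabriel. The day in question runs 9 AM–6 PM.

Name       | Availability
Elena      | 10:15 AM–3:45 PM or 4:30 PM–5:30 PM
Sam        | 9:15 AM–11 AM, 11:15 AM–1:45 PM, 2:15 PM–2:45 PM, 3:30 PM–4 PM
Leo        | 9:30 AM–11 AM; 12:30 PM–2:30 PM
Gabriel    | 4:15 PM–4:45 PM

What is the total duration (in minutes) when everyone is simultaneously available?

Elena ∩ Sam: 10:15-11:00, 11:15-13:45, 14:15-14:45, 15:30-15:45.
Elena ∩ Sam ∩ Leo: 10:15-11:00, 12:30-13:45, 14:15-14:30.
Elena ∩ Sam ∩ Leo ∩ Gabriel: ∅.
There is no time when everyone is free.
There is no common window, so the total is 0 minutes.

0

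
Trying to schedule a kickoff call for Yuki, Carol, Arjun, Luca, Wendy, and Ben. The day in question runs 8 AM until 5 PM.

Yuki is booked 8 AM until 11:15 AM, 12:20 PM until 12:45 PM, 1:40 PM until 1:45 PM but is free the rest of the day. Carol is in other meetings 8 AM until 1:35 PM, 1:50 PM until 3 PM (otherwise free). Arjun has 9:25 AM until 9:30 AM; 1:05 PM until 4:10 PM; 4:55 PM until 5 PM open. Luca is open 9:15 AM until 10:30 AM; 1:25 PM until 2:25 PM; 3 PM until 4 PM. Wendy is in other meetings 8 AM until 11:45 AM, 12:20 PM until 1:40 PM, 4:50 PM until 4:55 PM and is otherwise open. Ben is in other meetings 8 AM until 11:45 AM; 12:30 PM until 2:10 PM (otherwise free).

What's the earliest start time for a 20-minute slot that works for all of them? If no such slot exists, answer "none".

Yuki free: 11:15-12:20, 12:45-13:40, 13:45-17:00 (invert busy blocks within the working day).
Carol free: 13:35-13:50, 15:00-17:00 (invert busy blocks within the working day).
Arjun free: 09:25-09:30, 13:05-16:10, 16:55-17:00.
Luca free: 09:15-10:30, 13:25-14:25, 15:00-16:00.
Wendy free: 11:45-12:20, 13:40-16:50, 16:55-17:00 (invert busy blocks within the working day).
Ben free: 11:45-12:30, 14:10-17:00 (invert busy blocks within the working day).
Yuki ∩ Carol: 13:35-13:40, 13:45-13:50, 15:00-17:00.
Yuki ∩ Carol ∩ Arjun: 13:35-13:40, 13:45-13:50, 15:00-16:10, 16:55-17:00.
Yuki ∩ Carol ∩ Arjun ∩ Luca: 13:35-13:40, 13:45-13:50, 15:00-16:00.
Yuki ∩ Carol ∩ Arjun ∩ Luca ∩ Wendy: 13:45-13:50, 15:00-16:00.
Yuki ∩ Carol ∩ Arjun ∩ Luca ∩ Wendy ∩ Ben: 15:00-16:00.
Those are the intersection windows.
The first common window of at least 20 minutes is 15:00-16:00, so the earliest start is 15:00.

15:00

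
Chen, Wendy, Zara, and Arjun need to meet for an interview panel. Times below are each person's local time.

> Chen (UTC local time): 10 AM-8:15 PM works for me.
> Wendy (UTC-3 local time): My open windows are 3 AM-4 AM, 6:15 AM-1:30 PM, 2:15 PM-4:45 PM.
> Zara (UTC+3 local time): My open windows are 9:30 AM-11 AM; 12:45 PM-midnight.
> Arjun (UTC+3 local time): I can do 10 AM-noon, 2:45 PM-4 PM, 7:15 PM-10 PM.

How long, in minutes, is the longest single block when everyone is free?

Chen in UTC: 10:00-20:15.
Wendy in UTC: 06:00-07:00, 09:15-16:30, 17:15-19:45 (add 3h to convert from UTC-3).
Zara in UTC: 06:30-08:00, 09:45-21:00 (subtract 3h to convert from UTC+3).
Arjun in UTC: 07:00-09:00, 11:45-13:00, 16:15-19:00 (subtract 3h to convert from UTC+3).
Chen ∩ Wendy: 10:00-16:30, 17:15-19:45.
Chen ∩ Wendy ∩ Zara: 10:00-16:30, 17:15-19:45.
Chen ∩ Wendy ∩ Zara ∩ Arjun: 11:45-13:00, 16:15-16:30, 17:15-19:00.
Those are the intersection windows.
The longest is 17:15-19:00 at 105 minutes.

105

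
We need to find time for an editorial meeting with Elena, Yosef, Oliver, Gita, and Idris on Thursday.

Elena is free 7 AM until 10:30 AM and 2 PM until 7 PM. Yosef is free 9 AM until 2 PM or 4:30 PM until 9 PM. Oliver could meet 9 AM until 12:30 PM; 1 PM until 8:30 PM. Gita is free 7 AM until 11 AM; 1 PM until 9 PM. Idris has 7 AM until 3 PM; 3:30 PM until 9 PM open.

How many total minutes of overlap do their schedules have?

Elena ∩ Yosef: 09:00-10:30, 16:30-19:00.
Elena ∩ Yosef ∩ Oliver: 09:00-10:30, 16:30-19:00.
Elena ∩ Yosef ∩ Oliver ∩ Gita: 09:00-10:30, 16:30-19:00.
Elena ∩ Yosef ∩ Oliver ∩ Gita ∩ Idris: 09:00-10:30, 16:30-19:00.
Summing the common windows: 90 + 150 = 240 minutes.

240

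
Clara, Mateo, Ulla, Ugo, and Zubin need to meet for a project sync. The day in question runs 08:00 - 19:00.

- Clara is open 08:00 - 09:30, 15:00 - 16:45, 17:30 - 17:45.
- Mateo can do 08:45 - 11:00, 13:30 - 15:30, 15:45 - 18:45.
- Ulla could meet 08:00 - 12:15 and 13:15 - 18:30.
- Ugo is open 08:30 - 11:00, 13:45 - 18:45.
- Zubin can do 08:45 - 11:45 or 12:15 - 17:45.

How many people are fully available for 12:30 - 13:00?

Zubin can make the full 12:30-13:00 slot — that's 1.

1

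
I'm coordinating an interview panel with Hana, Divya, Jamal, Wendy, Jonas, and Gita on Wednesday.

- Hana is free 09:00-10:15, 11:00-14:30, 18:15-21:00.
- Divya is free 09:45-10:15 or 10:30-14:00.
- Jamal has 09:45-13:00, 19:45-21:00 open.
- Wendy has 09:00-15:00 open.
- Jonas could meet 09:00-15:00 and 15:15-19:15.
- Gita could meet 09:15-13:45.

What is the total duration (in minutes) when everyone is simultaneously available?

150

Hana ∩ Divya: 09:45-10:15, 11:00-14:00.
Hana ∩ Divya ∩ Jamal: 09:45-10:15, 11:00-13:00.
Hana ∩ Divya ∩ Jamal ∩ Wendy: 09:45-10:15, 11:00-13:00.
Hana ∩ Divya ∩ Jamal ∩ Wendy ∩ Jonas: 09:45-10:15, 11:00-13:00.
Hana ∩ Divya ∩ Jamal ∩ Wendy ∩ Jonas ∩ Gita: 09:45-10:15, 11:00-13:00.
Summing the common windows: 30 + 120 = 150 minutes.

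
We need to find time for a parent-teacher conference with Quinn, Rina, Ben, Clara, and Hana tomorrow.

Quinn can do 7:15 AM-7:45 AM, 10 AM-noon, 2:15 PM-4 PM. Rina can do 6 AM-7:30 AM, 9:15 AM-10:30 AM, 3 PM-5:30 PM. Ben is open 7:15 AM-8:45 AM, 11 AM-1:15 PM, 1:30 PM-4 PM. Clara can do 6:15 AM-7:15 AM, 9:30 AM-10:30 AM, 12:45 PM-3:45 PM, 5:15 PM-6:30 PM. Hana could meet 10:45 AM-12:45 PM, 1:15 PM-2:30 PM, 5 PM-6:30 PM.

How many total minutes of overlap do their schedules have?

Quinn ∩ Rina: 07:15-07:30, 10:00-10:30, 15:00-16:00.
Quinn ∩ Rina ∩ Ben: 07:15-07:30, 15:00-16:00.
Quinn ∩ Rina ∩ Ben ∩ Clara: 15:00-15:45.
Quinn ∩ Rina ∩ Ben ∩ Clara ∩ Hana: ∅.
There is no time when everyone is free.
There is no common window, so the total is 0 minutes.

0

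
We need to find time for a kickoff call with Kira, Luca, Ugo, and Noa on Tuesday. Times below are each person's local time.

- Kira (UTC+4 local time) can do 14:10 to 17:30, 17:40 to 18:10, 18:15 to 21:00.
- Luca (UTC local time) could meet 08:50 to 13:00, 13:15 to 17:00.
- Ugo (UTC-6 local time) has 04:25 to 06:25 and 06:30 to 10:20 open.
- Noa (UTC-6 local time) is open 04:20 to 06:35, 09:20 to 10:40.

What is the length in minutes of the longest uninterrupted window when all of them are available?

120

Kira in UTC: 10:10-13:30, 13:40-14:10, 14:15-17:00 (subtract 4h to convert from UTC+4).
Luca in UTC: 08:50-13:00, 13:15-17:00.
Ugo in UTC: 10:25-12:25, 12:30-16:20 (add 6h to convert from UTC-6).
Noa in UTC: 10:20-12:35, 15:20-16:40 (add 6h to convert from UTC-6).
Kira ∩ Luca: 10:10-13:00, 13:15-13:30, 13:40-14:10, 14:15-17:00.
Kira ∩ Luca ∩ Ugo: 10:25-12:25, 12:30-13:00, 13:15-13:30, 13:40-14:10, 14:15-16:20.
Kira ∩ Luca ∩ Ugo ∩ Noa: 10:25-12:25, 12:30-12:35, 15:20-16:20.
So the common availability across everyone is 10:25-12:25, 12:30-12:35, 15:20-16:20.
The longest is 10:25-12:25 at 120 minutes.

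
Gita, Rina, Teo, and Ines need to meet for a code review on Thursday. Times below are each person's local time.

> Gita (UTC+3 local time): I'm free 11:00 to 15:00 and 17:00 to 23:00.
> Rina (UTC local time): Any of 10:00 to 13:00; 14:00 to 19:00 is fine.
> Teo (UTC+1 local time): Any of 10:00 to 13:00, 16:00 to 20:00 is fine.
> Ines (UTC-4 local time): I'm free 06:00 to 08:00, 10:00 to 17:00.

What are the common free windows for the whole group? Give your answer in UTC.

Gita in UTC: 08:00-12:00, 14:00-20:00 (subtract 3h to convert from UTC+3).
Rina in UTC: 10:00-13:00, 14:00-19:00.
Teo in UTC: 09:00-12:00, 15:00-19:00 (subtract 1h to convert from UTC+1).
Ines in UTC: 10:00-12:00, 14:00-21:00 (add 4h to convert from UTC-4).
Gita ∩ Rina: 10:00-12:00, 14:00-19:00.
Gita ∩ Rina ∩ Teo: 10:00-12:00, 15:00-19:00.
Gita ∩ Rina ∩ Teo ∩ Ines: 10:00-12:00, 15:00-19:00.

10:00-12:00, 15:00-19:00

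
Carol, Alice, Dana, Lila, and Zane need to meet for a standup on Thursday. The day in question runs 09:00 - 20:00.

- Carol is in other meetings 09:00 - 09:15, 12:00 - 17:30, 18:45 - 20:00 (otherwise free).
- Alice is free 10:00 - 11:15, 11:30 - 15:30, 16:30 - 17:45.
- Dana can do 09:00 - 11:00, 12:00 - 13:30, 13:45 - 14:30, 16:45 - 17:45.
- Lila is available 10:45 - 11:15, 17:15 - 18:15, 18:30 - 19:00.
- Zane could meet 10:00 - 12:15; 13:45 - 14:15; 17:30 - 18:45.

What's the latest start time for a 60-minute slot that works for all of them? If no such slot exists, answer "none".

none

Carol free: 09:15-12:00, 17:30-18:45 (invert busy blocks within the working day).
Alice free: 10:00-11:15, 11:30-15:30, 16:30-17:45.
Dana free: 09:00-11:00, 12:00-13:30, 13:45-14:30, 16:45-17:45.
Lila free: 10:45-11:15, 17:15-18:15, 18:30-19:00.
Zane free: 10:00-12:15, 13:45-14:15, 17:30-18:45.
Carol ∩ Alice: 10:00-11:15, 11:30-12:00, 17:30-17:45.
Carol ∩ Alice ∩ Dana: 10:00-11:00, 17:30-17:45.
Carol ∩ Alice ∩ Dana ∩ Lila: 10:45-11:00, 17:30-17:45.
Carol ∩ Alice ∩ Dana ∩ Lila ∩ Zane: 10:45-11:00, 17:30-17:45.
No common window is at least 60 minutes long.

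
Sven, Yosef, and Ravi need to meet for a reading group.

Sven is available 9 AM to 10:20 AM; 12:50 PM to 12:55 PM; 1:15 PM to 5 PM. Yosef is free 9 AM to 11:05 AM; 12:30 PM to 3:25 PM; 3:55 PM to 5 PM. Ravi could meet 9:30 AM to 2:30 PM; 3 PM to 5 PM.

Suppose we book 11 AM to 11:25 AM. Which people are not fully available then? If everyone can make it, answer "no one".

Sven: not fully free for 11:00-11:25. Yosef: not fully free for 11:00-11:25. Ravi: free for 11:00-11:25.

Sven, Yosef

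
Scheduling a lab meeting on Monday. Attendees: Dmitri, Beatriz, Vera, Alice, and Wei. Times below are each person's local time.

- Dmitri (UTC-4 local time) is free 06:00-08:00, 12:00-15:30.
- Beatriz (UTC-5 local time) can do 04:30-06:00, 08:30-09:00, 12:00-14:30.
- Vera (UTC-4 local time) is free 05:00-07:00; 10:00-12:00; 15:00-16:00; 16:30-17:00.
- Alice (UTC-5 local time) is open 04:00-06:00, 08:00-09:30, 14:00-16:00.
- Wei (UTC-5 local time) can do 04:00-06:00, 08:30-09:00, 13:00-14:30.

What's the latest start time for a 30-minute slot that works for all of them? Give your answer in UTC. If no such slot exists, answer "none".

Dmitri in UTC: 10:00-12:00, 16:00-19:30 (add 4h to convert from UTC-4).
Beatriz in UTC: 09:30-11:00, 13:30-14:00, 17:00-19:30 (add 5h to convert from UTC-5).
Vera in UTC: 09:00-11:00, 14:00-16:00, 19:00-20:00, 20:30-21:00 (add 4h to convert from UTC-4).
Alice in UTC: 09:00-11:00, 13:00-14:30, 19:00-21:00 (add 5h to convert from UTC-5).
Wei in UTC: 09:00-11:00, 13:30-14:00, 18:00-19:30 (add 5h to convert from UTC-5).
Dmitri ∩ Beatriz: 10:00-11:00, 17:00-19:30.
Dmitri ∩ Beatriz ∩ Vera: 10:00-11:00, 19:00-19:30.
Dmitri ∩ Beatriz ∩ Vera ∩ Alice: 10:00-11:00, 19:00-19:30.
Dmitri ∩ Beatriz ∩ Vera ∩ Alice ∩ Wei: 10:00-11:00, 19:00-19:30.
The last common window of at least 30 minutes is 19:00-19:30; a 30-minute meeting can start as late as 19:00 and still end by 19:30.

19:00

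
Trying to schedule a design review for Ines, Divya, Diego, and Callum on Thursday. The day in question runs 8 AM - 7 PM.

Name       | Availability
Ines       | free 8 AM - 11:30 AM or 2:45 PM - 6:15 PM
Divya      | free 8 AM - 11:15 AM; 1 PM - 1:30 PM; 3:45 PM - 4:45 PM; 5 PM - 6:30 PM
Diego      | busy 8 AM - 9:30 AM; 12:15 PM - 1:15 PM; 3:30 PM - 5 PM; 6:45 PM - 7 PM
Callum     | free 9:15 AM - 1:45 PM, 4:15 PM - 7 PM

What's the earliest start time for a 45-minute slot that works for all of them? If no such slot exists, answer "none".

09:30

Ines free: 08:00-11:30, 14:45-18:15.
Divya free: 08:00-11:15, 13:00-13:30, 15:45-16:45, 17:00-18:30.
Diego free: 09:30-12:15, 13:15-15:30, 17:00-18:45 (invert busy blocks within the working day).
Callum free: 09:15-13:45, 16:15-19:00.
Ines ∩ Divya: 08:00-11:15, 15:45-16:45, 17:00-18:15.
Ines ∩ Divya ∩ Diego: 09:30-11:15, 17:00-18:15.
Ines ∩ Divya ∩ Diego ∩ Callum: 09:30-11:15, 17:00-18:15.
So the common availability across everyone is 09:30-11:15, 17:00-18:15.
The first common window of at least 45 minutes is 09:30-11:15, so the earliest start is 09:30.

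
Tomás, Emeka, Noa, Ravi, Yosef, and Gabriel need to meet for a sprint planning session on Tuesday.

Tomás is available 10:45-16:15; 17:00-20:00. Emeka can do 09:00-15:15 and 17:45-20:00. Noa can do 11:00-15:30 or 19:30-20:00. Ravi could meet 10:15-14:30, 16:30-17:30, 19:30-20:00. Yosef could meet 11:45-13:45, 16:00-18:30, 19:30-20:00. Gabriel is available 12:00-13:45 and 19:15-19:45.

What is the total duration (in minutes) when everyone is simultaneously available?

Tomás ∩ Emeka: 10:45-15:15, 17:45-20:00.
Tomás ∩ Emeka ∩ Noa: 11:00-15:15, 19:30-20:00.
Tomás ∩ Emeka ∩ Noa ∩ Ravi: 11:00-14:30, 19:30-20:00.
Tomás ∩ Emeka ∩ Noa ∩ Ravi ∩ Yosef: 11:45-13:45, 19:30-20:00.
Tomás ∩ Emeka ∩ Noa ∩ Ravi ∩ Yosef ∩ Gabriel: 12:00-13:45, 19:30-19:45.
Those are the intersection windows.
Summing the common windows: 105 + 15 = 120 minutes.

120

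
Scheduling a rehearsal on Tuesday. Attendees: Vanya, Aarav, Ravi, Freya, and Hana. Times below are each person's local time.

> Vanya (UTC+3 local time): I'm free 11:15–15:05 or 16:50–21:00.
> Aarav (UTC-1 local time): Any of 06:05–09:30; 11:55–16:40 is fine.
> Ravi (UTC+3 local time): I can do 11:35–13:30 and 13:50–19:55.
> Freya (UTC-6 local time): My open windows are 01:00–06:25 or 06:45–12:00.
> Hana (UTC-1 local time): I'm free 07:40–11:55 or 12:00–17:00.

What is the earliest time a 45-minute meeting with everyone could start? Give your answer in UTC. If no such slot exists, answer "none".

Vanya in UTC: 08:15-12:05, 13:50-18:00 (subtract 3h to convert from UTC+3).
Aarav in UTC: 07:05-10:30, 12:55-17:40 (add 1h to convert from UTC-1).
Ravi in UTC: 08:35-10:30, 10:50-16:55 (subtract 3h to convert from UTC+3).
Freya in UTC: 07:00-12:25, 12:45-18:00 (add 6h to convert from UTC-6).
Hana in UTC: 08:40-12:55, 13:00-18:00 (add 1h to convert from UTC-1).
Vanya ∩ Aarav: 08:15-10:30, 13:50-17:40.
Vanya ∩ Aarav ∩ Ravi: 08:35-10:30, 13:50-16:55.
Vanya ∩ Aarav ∩ Ravi ∩ Freya: 08:35-10:30, 13:50-16:55.
Vanya ∩ Aarav ∩ Ravi ∩ Freya ∩ Hana: 08:40-10:30, 13:50-16:55.
Those are the intersection windows.
The first common window of at least 45 minutes is 08:40-10:30, so the earliest start is 08:40.

08:40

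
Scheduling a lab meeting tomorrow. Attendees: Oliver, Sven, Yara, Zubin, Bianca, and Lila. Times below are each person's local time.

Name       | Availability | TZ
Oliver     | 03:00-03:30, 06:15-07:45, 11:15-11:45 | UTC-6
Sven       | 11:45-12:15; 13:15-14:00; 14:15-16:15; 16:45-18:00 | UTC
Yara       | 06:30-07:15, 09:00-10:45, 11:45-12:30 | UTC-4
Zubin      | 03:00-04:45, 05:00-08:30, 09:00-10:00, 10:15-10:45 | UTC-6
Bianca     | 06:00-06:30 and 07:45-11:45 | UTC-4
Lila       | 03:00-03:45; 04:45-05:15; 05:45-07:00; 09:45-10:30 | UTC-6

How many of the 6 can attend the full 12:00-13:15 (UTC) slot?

2

Oliver in UTC: 09:00-09:30, 12:15-13:45, 17:15-17:45 (add 6h to convert from UTC-6).
Sven in UTC: 11:45-12:15, 13:15-14:00, 14:15-16:15, 16:45-18:00.
Yara in UTC: 10:30-11:15, 13:00-14:45, 15:45-16:30 (add 4h to convert from UTC-4).
Zubin in UTC: 09:00-10:45, 11:00-14:30, 15:00-16:00, 16:15-16:45 (add 6h to convert from UTC-6).
Bianca in UTC: 10:00-10:30, 11:45-15:45 (add 4h to convert from UTC-4).
Lila in UTC: 09:00-09:45, 10:45-11:15, 11:45-13:00, 15:45-16:30 (add 6h to convert from UTC-6).
Zubin and Bianca can make the full 12:00-13:15 slot — that's 2.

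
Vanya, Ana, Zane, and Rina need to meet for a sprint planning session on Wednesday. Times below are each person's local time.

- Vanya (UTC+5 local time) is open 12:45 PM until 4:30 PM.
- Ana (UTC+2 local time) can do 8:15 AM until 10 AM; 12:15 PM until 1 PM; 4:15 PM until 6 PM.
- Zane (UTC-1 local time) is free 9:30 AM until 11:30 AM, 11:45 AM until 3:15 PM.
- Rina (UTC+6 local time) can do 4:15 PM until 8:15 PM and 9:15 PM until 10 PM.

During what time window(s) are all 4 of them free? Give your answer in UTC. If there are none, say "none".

Vanya in UTC: 07:45-11:30 (subtract 5h to convert from UTC+5).
Ana in UTC: 06:15-08:00, 10:15-11:00, 14:15-16:00 (subtract 2h to convert from UTC+2).
Zane in UTC: 10:30-12:30, 12:45-16:15 (add 1h to convert from UTC-1).
Rina in UTC: 10:15-14:15, 15:15-16:00 (subtract 6h to convert from UTC+6).
Vanya ∩ Ana: 07:45-08:00, 10:15-11:00.
Vanya ∩ Ana ∩ Zane: 10:30-11:00.
Vanya ∩ Ana ∩ Zane ∩ Rina: 10:30-11:00.
Those are the intersection windows.

10:30-11:00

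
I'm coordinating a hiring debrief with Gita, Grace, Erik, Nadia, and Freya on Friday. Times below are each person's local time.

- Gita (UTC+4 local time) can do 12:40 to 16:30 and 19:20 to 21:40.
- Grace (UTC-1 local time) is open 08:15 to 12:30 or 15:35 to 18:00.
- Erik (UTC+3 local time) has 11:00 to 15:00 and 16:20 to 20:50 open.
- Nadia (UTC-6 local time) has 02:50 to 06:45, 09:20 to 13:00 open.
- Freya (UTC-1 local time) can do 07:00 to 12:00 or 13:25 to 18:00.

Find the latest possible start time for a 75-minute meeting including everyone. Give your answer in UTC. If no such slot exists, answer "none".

10:45

Gita in UTC: 08:40-12:30, 15:20-17:40 (subtract 4h to convert from UTC+4).
Grace in UTC: 09:15-13:30, 16:35-19:00 (add 1h to convert from UTC-1).
Erik in UTC: 08:00-12:00, 13:20-17:50 (subtract 3h to convert from UTC+3).
Nadia in UTC: 08:50-12:45, 15:20-19:00 (add 6h to convert from UTC-6).
Freya in UTC: 08:00-13:00, 14:25-19:00 (add 1h to convert from UTC-1).
Gita ∩ Grace: 09:15-12:30, 16:35-17:40.
Gita ∩ Grace ∩ Erik: 09:15-12:00, 16:35-17:40.
Gita ∩ Grace ∩ Erik ∩ Nadia: 09:15-12:00, 16:35-17:40.
Gita ∩ Grace ∩ Erik ∩ Nadia ∩ Freya: 09:15-12:00, 16:35-17:40.
So the common availability across everyone is 09:15-12:00, 16:35-17:40.
The last common window of at least 75 minutes is 09:15-12:00; a 75-minute meeting can start as late as 10:45 and still end by 12:00.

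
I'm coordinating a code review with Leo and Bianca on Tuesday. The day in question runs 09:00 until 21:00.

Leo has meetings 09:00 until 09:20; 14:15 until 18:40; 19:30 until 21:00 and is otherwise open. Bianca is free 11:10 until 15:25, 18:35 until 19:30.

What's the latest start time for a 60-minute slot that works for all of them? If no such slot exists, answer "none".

13:15

Leo free: 09:20-14:15, 18:40-19:30 (invert busy blocks within the working day).
Bianca free: 11:10-15:25, 18:35-19:30.
Leo ∩ Bianca: 11:10-14:15, 18:40-19:30.
The last common window of at least 60 minutes is 11:10-14:15; a 60-minute meeting can start as late as 13:15 and still end by 14:15.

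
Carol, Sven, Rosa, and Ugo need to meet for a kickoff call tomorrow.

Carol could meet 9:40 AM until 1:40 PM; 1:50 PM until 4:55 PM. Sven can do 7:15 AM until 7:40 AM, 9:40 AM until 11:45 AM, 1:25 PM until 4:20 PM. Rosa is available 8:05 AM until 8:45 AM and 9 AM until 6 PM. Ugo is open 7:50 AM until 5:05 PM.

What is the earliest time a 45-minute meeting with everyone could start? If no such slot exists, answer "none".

Carol ∩ Sven: 09:40-11:45, 13:25-13:40, 13:50-16:20.
Carol ∩ Sven ∩ Rosa: 09:40-11:45, 13:25-13:40, 13:50-16:20.
Carol ∩ Sven ∩ Rosa ∩ Ugo: 09:40-11:45, 13:25-13:40, 13:50-16:20.
The first common window of at least 45 minutes is 09:40-11:45, so the earliest start is 09:40.

09:40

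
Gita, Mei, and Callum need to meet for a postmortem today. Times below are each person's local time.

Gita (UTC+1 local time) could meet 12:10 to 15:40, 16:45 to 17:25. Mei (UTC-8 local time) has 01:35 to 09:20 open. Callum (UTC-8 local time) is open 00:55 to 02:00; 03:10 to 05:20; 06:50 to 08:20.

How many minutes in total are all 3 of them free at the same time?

Gita in UTC: 11:10-14:40, 15:45-16:25 (subtract 1h to convert from UTC+1).
Mei in UTC: 09:35-17:20 (add 8h to convert from UTC-8).
Callum in UTC: 08:55-10:00, 11:10-13:20, 14:50-16:20 (add 8h to convert from UTC-8).
Gita ∩ Mei: 11:10-14:40, 15:45-16:25.
Gita ∩ Mei ∩ Callum: 11:10-13:20, 15:45-16:20.
Summing the common windows: 130 + 35 = 165 minutes.

165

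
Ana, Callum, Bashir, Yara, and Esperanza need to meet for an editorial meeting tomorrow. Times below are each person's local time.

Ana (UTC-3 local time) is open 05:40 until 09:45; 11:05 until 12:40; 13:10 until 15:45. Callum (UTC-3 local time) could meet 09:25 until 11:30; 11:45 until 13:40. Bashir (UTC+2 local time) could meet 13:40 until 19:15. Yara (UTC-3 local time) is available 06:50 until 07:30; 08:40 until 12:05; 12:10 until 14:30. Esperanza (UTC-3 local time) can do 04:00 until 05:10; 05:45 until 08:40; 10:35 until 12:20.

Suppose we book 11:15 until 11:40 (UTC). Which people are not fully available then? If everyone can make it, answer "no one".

Bashir, Callum, Yara

Ana in UTC: 08:40-12:45, 14:05-15:40, 16:10-18:45 (add 3h to convert from UTC-3).
Callum in UTC: 12:25-14:30, 14:45-16:40 (add 3h to convert from UTC-3).
Bashir in UTC: 11:40-17:15 (subtract 2h to convert from UTC+2).
Yara in UTC: 09:50-10:30, 11:40-15:05, 15:10-17:30 (add 3h to convert from UTC-3).
Esperanza in UTC: 07:00-08:10, 08:45-11:40, 13:35-15:20 (add 3h to convert from UTC-3).
Ana: free for 11:15-11:40. Callum: not fully free for 11:15-11:40. Bashir: not fully free for 11:15-11:40. Yara: not fully free for 11:15-11:40. Esperanza: free for 11:15-11:40.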